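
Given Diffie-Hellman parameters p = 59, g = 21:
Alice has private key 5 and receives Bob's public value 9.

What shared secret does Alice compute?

Step 1: s = B^a mod p = 9^5 mod 59.
  9^1 mod 59 = 9
  9^2 mod 59 = (9 * 9) mod 59 = 22
  9^3 mod 59 = (22 * 9) mod 59 = 21
  9^4 mod 59 = (21 * 9) mod 59 = 12
  9^5 mod 59 = (12 * 9) mod 59 = 49
Result: shared secret = 49.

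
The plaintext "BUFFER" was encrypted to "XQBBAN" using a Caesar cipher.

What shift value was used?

Step 1: Compare first letters: B (position 1) -> X (position 23).
Step 2: Shift = (23 - 1) mod 26 = 22.
The shift value is 22.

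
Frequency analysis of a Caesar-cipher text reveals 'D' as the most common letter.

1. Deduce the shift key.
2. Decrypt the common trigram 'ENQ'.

Step 1: In English, 'E' is the most frequent letter (12.7%).
Step 2: The most frequent ciphertext letter is 'D' (position 3).
Step 3: Shift = (3 - 4) mod 26 = 25.
Step 4: Decrypt 'ENQ' by shifting back 25:
  E -> F
  N -> O
  Q -> R
Step 5: 'ENQ' decrypts to 'FOR'.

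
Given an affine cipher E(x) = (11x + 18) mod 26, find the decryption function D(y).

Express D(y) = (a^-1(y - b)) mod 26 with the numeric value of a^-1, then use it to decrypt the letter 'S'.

Step 1: Find a^-1, the modular inverse of 11 mod 26.
Step 2: We need 11 * a^-1 = 1 (mod 26).
Step 3: 11 * 19 = 209 = 8 * 26 + 1, so a^-1 = 19.
Step 4: D(y) = 19(y - 18) mod 26.
Step 5: Apply to 'S' (y = 18): D(18) = 19 * (18 - 18) mod 26 = 19 * 0 mod 26 = 0 -> 'A'.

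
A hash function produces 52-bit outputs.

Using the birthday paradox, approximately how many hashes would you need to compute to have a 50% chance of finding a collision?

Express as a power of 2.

Step 1: The birthday paradox gives collision probability ~50% after sqrt(2^n) = 2^(n/2) hashes.
Step 2: For 52-bit output: 2^(52/2) = 2^26.
Step 3: Approximately 2^26 hash computations needed.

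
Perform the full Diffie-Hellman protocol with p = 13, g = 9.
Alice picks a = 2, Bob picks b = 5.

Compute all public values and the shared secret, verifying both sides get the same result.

Step 1: A = g^a mod p = 9^2 mod 13 = 3.
Step 2: B = g^b mod p = 9^5 mod 13 = 3.
Step 3: Alice computes s = B^a mod p = 3^2 mod 13 = 9.
Step 4: Bob computes s = A^b mod p = 3^5 mod 13 = 9.
Both sides agree: shared secret = 9.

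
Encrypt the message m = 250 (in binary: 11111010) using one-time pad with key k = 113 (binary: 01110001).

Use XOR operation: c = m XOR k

Step 1: Write out the XOR operation bit by bit:
  Message: 11111010
  Key:     01110001
  XOR:     10001011
Step 2: Convert to decimal: 10001011 = 139.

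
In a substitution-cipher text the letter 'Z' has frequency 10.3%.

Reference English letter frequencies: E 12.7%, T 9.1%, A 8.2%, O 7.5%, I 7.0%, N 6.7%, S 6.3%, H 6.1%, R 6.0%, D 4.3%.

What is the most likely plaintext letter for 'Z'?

Step 1: The observed frequency is 10.3%.
Step 2: Compare with English frequencies:
  E: 12.7% (difference: 2.4%)
  T: 9.1% (difference: 1.2%) <-- closest
  A: 8.2% (difference: 2.1%)
  O: 7.5% (difference: 2.8%)
  I: 7.0% (difference: 3.3%)
  N: 6.7% (difference: 3.6%)
  S: 6.3% (difference: 4.0%)
  H: 6.1% (difference: 4.2%)
  R: 6.0% (difference: 4.3%)
  D: 4.3% (difference: 6.0%)
Step 3: 'Z' most likely represents 'T' (frequency 9.1%).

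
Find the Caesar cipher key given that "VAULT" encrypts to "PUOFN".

Step 1: Compare first letters: V (position 21) -> P (position 15).
Step 2: Shift = (15 - 21) mod 26 = 20.
The shift value is 20.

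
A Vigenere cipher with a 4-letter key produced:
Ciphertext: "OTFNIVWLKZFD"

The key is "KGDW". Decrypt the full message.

Step 1: Key 'KGDW' has length 4. Extended key: KGDWKGDWKGDW
Step 2: Decrypt each position:
  O(14) - K(10) = 4 = E
  T(19) - G(6) = 13 = N
  F(5) - D(3) = 2 = C
  N(13) - W(22) = 17 = R
  I(8) - K(10) = 24 = Y
  V(21) - G(6) = 15 = P
  W(22) - D(3) = 19 = T
  L(11) - W(22) = 15 = P
  K(10) - K(10) = 0 = A
  Z(25) - G(6) = 19 = T
  F(5) - D(3) = 2 = C
  D(3) - W(22) = 7 = H
Plaintext: ENCRYPTPATCH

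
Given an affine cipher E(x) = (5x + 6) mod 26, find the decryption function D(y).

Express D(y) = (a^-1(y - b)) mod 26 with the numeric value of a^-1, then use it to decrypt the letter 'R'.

Step 1: Find a^-1, the modular inverse of 5 mod 26.
Step 2: We need 5 * a^-1 = 1 (mod 26).
Step 3: 5 * 21 = 105 = 4 * 26 + 1, so a^-1 = 21.
Step 4: D(y) = 21(y - 6) mod 26.
Step 5: Apply to 'R' (y = 17): D(17) = 21 * (17 - 6) mod 26 = 21 * 11 mod 26 = 23 -> 'X'.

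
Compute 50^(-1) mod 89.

Step 1: We need x such that 50 * x = 1 (mod 89).
Step 2: Using the extended Euclidean algorithm or trial:
  50 * 73 = 3650 = 41 * 89 + 1.
Step 3: Since 3650 mod 89 = 1, the inverse is x = 73.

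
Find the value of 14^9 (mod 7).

Step 1: Compute 14^9 mod 7 step by step, reducing modulo 7 at each step.
  14^1 mod 7 = 0
  14^2 mod 7 = (0 * 14) mod 7 = 0
  14^3 mod 7 = (0 * 14) mod 7 = 0
  14^4 mod 7 = (0 * 14) mod 7 = 0
  14^5 mod 7 = (0 * 14) mod 7 = 0
  14^6 mod 7 = (0 * 14) mod 7 = 0
  14^7 mod 7 = (0 * 14) mod 7 = 0
  14^8 mod 7 = (0 * 14) mod 7 = 0
  14^9 mod 7 = (0 * 14) mod 7 = 0
Step 2: Result = 0.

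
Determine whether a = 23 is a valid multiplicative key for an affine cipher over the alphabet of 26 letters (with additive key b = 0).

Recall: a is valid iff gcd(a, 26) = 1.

Step 1: Compute gcd(23, 26).
Step 2: gcd(23, 26) = 1.
Since gcd = 1, 23 is coprime with 26, so it is a valid key.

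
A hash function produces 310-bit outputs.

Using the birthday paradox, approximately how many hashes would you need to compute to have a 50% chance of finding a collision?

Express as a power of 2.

Step 1: The birthday paradox gives collision probability ~50% after sqrt(2^n) = 2^(n/2) hashes.
Step 2: For 310-bit output: 2^(310/2) = 2^155.
Step 3: Approximately 2^155 hash computations needed.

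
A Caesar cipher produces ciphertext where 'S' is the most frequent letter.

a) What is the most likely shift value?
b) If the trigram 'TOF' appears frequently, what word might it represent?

Step 1: In English, 'E' is the most frequent letter (12.7%).
Step 2: The most frequent ciphertext letter is 'S' (position 18).
Step 3: Shift = (18 - 4) mod 26 = 14.
Step 4: Decrypt 'TOF' by shifting back 14:
  T -> F
  O -> A
  F -> R
Step 5: 'TOF' decrypts to 'FAR'.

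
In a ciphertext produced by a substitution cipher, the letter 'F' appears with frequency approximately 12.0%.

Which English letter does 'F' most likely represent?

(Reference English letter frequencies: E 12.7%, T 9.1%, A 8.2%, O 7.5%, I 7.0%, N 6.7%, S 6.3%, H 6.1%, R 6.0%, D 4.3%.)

Step 1: The observed frequency is 12.0%.
Step 2: Compare with English frequencies:
  E: 12.7% (difference: 0.7%) <-- closest
  T: 9.1% (difference: 2.9%)
  A: 8.2% (difference: 3.8%)
  O: 7.5% (difference: 4.5%)
  I: 7.0% (difference: 5.0%)
  N: 6.7% (difference: 5.3%)
  S: 6.3% (difference: 5.7%)
  H: 6.1% (difference: 5.9%)
  R: 6.0% (difference: 6.0%)
  D: 4.3% (difference: 7.7%)
Step 3: 'F' most likely represents 'E' (frequency 12.7%).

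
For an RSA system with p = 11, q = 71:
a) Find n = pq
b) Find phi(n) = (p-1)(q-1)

Step 1: n = p * q = 11 * 71 = 781.
Step 2: phi(n) = (p-1)(q-1) = 10 * 70 = 700.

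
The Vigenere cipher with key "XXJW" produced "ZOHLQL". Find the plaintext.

Step 1: Extend key: XXJWXX
Step 2: Decrypt each letter (c - k) mod 26:
  Z(25) - X(23) = (25-23) mod 26 = 2 = C
  O(14) - X(23) = (14-23) mod 26 = 17 = R
  H(7) - J(9) = (7-9) mod 26 = 24 = Y
  L(11) - W(22) = (11-22) mod 26 = 15 = P
  Q(16) - X(23) = (16-23) mod 26 = 19 = T
  L(11) - X(23) = (11-23) mod 26 = 14 = O
Plaintext: CRYPTO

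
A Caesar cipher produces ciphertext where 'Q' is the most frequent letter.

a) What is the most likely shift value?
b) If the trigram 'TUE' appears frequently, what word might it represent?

Step 1: In English, 'E' is the most frequent letter (12.7%).
Step 2: The most frequent ciphertext letter is 'Q' (position 16).
Step 3: Shift = (16 - 4) mod 26 = 12.
Step 4: Decrypt 'TUE' by shifting back 12:
  T -> H
  U -> I
  E -> S
Step 5: 'TUE' decrypts to 'HIS'.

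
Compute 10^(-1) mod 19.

Step 1: We need x such that 10 * x = 1 (mod 19).
Step 2: Using the extended Euclidean algorithm or trial:
  10 * 2 = 20 = 1 * 19 + 1.
Step 3: Since 20 mod 19 = 1, the inverse is x = 2.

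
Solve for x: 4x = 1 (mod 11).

Step 1: We need x such that 4 * x = 1 (mod 11).
Step 2: Using the extended Euclidean algorithm or trial:
  4 * 3 = 12 = 1 * 11 + 1.
Step 3: Since 12 mod 11 = 1, the inverse is x = 3.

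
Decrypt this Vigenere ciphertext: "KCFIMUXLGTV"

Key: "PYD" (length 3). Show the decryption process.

Step 1: Key 'PYD' has length 3. Extended key: PYDPYDPYDPY
Step 2: Decrypt each position:
  K(10) - P(15) = 21 = V
  C(2) - Y(24) = 4 = E
  F(5) - D(3) = 2 = C
  I(8) - P(15) = 19 = T
  M(12) - Y(24) = 14 = O
  U(20) - D(3) = 17 = R
  X(23) - P(15) = 8 = I
  L(11) - Y(24) = 13 = N
  G(6) - D(3) = 3 = D
  T(19) - P(15) = 4 = E
  V(21) - Y(24) = 23 = X
Plaintext: VECTORINDEX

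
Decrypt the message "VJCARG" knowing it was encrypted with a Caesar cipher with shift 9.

Step 1: Reverse the shift by subtracting 9 from each letter position.
  V (position 21) -> position (21-9) mod 26 = 12 -> M
  J (position 9) -> position (9-9) mod 26 = 0 -> A
  C (position 2) -> position (2-9) mod 26 = 19 -> T
  A (position 0) -> position (0-9) mod 26 = 17 -> R
  R (position 17) -> position (17-9) mod 26 = 8 -> I
  G (position 6) -> position (6-9) mod 26 = 23 -> X
Decrypted message: MATRIX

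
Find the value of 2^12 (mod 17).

Step 1: Compute 2^12 mod 17 step by step, reducing modulo 17 at each step.
  2^1 mod 17 = 2
  2^2 mod 17 = (2 * 2) mod 17 = 4
  2^3 mod 17 = (4 * 2) mod 17 = 8
  2^4 mod 17 = (8 * 2) mod 17 = 16
  2^5 mod 17 = (16 * 2) mod 17 = 15
  2^6 mod 17 = (15 * 2) mod 17 = 13
  2^7 mod 17 = (13 * 2) mod 17 = 9
  2^8 mod 17 = (9 * 2) mod 17 = 1
  2^9 mod 17 = (1 * 2) mod 17 = 2
  2^10 mod 17 = (2 * 2) mod 17 = 4
  2^11 mod 17 = (4 * 2) mod 17 = 8
  2^12 mod 17 = (8 * 2) mod 17 = 16
Step 2: Result = 16.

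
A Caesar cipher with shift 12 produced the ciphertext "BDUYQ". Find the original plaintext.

Step 1: Reverse the shift by subtracting 12 from each letter position.
  B (position 1) -> position (1-12) mod 26 = 15 -> P
  D (position 3) -> position (3-12) mod 26 = 17 -> R
  U (position 20) -> position (20-12) mod 26 = 8 -> I
  Y (position 24) -> position (24-12) mod 26 = 12 -> M
  Q (position 16) -> position (16-12) mod 26 = 4 -> E
Decrypted message: PRIME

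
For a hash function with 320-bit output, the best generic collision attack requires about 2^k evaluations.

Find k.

Step 1: The hash has a 320-bit output.
Step 2: Collision resistance means it should be infeasible to find any x != y with h(x) = h(y).
By the birthday bound, a generic collision search succeeds after about sqrt(2^320) = 2^(320/2) = 2^160 evaluations.
Step 3: Security level = 160 bits.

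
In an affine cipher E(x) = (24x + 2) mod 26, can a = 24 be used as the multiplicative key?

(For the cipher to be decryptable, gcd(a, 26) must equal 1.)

Step 1: Compute gcd(24, 26).
Step 2: gcd(24, 26) = 2.
Since gcd = 2 != 1, 24 shares a common factor with 26, so it cannot be used.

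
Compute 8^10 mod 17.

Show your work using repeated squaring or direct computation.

Step 1: Compute 8^10 mod 17 step by step, reducing modulo 17 at each step.
  8^1 mod 17 = 8
  8^2 mod 17 = (8 * 8) mod 17 = 13
  8^3 mod 17 = (13 * 8) mod 17 = 2
  8^4 mod 17 = (2 * 8) mod 17 = 16
  8^5 mod 17 = (16 * 8) mod 17 = 9
  8^6 mod 17 = (9 * 8) mod 17 = 4
  8^7 mod 17 = (4 * 8) mod 17 = 15
  8^8 mod 17 = (15 * 8) mod 17 = 1
  8^9 mod 17 = (1 * 8) mod 17 = 8
  8^10 mod 17 = (8 * 8) mod 17 = 13
Step 2: Result = 13.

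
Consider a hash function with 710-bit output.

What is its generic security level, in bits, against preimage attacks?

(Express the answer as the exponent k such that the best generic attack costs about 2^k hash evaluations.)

Step 1: The hash has a 710-bit output.
Step 2: Preimage resistance means: given a digest h(x), it should be infeasible to find any input that hashes to it.
With a 710-bit output there are 2^710 possible digests, so a generic brute-force preimage search costs about 2^710 evaluations.
Step 3: Security level = 710 bits.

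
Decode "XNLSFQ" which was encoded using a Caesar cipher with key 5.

Step 1: Reverse the shift by subtracting 5 from each letter position.
  X (position 23) -> position (23-5) mod 26 = 18 -> S
  N (position 13) -> position (13-5) mod 26 = 8 -> I
  L (position 11) -> position (11-5) mod 26 = 6 -> G
  S (position 18) -> position (18-5) mod 26 = 13 -> N
  F (position 5) -> position (5-5) mod 26 = 0 -> A
  Q (position 16) -> position (16-5) mod 26 = 11 -> L
Decrypted message: SIGNAL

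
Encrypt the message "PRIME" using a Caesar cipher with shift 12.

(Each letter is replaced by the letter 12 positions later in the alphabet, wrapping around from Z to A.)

Step 1: For each letter, shift forward by 12 positions (mod 26).
  P (position 15) -> position (15+12) mod 26 = 1 -> B
  R (position 17) -> position (17+12) mod 26 = 3 -> D
  I (position 8) -> position (8+12) mod 26 = 20 -> U
  M (position 12) -> position (12+12) mod 26 = 24 -> Y
  E (position 4) -> position (4+12) mod 26 = 16 -> Q
Result: BDUYQ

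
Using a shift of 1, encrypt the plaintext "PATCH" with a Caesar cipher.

Step 1: For each letter, shift forward by 1 positions (mod 26).
  P (position 15) -> position (15+1) mod 26 = 16 -> Q
  A (position 0) -> position (0+1) mod 26 = 1 -> B
  T (position 19) -> position (19+1) mod 26 = 20 -> U
  C (position 2) -> position (2+1) mod 26 = 3 -> D
  H (position 7) -> position (7+1) mod 26 = 8 -> I
Result: QBUDI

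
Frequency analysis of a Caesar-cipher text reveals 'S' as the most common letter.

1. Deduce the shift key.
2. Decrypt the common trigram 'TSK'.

Step 1: In English, 'E' is the most frequent letter (12.7%).
Step 2: The most frequent ciphertext letter is 'S' (position 18).
Step 3: Shift = (18 - 4) mod 26 = 14.
Step 4: Decrypt 'TSK' by shifting back 14:
  T -> F
  S -> E
  K -> W
Step 5: 'TSK' decrypts to 'FEW'.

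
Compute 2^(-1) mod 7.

Step 1: We need x such that 2 * x = 1 (mod 7).
Step 2: Using the extended Euclidean algorithm or trial:
  2 * 4 = 8 = 1 * 7 + 1.
Step 3: Since 8 mod 7 = 1, the inverse is x = 4.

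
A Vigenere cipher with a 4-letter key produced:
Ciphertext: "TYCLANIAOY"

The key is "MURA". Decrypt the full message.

Step 1: Key 'MURA' has length 4. Extended key: MURAMURAMU
Step 2: Decrypt each position:
  T(19) - M(12) = 7 = H
  Y(24) - U(20) = 4 = E
  C(2) - R(17) = 11 = L
  L(11) - A(0) = 11 = L
  A(0) - M(12) = 14 = O
  N(13) - U(20) = 19 = T
  I(8) - R(17) = 17 = R
  A(0) - A(0) = 0 = A
  O(14) - M(12) = 2 = C
  Y(24) - U(20) = 4 = E
Plaintext: HELLOTRACE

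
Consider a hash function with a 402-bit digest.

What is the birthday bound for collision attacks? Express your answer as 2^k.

Step 1: The birthday paradox gives collision probability ~50% after sqrt(2^n) = 2^(n/2) hashes.
Step 2: For 402-bit output: 2^(402/2) = 2^201.
Step 3: Approximately 2^201 hash computations needed.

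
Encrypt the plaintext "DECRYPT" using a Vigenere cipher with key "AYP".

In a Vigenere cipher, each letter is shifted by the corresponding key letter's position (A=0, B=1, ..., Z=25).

Step 1: Repeat key to match plaintext length:
  Plaintext: DECRYPT
  Key:       AYPAYPA
Step 2: Encrypt each letter:
  D(3) + A(0) = (3+0) mod 26 = 3 = D
  E(4) + Y(24) = (4+24) mod 26 = 2 = C
  C(2) + P(15) = (2+15) mod 26 = 17 = R
  R(17) + A(0) = (17+0) mod 26 = 17 = R
  Y(24) + Y(24) = (24+24) mod 26 = 22 = W
  P(15) + P(15) = (15+15) mod 26 = 4 = E
  T(19) + A(0) = (19+0) mod 26 = 19 = T
Ciphertext: DCRRWET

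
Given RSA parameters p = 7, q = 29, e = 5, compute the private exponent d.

Step 1: n = 7 * 29 = 203.
Step 2: phi(n) = 6 * 28 = 168.
Step 3: Find d such that 5 * d = 1 (mod 168).
Step 4: d = 5^(-1) mod 168 = 101.
Verification: 5 * 101 = 505 = 3 * 168 + 1.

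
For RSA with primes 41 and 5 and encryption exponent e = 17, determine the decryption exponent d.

Step 1: n = 41 * 5 = 205.
Step 2: phi(n) = 40 * 4 = 160.
Step 3: Find d such that 17 * d = 1 (mod 160).
Step 4: d = 17^(-1) mod 160 = 113.
Verification: 17 * 113 = 1921 = 12 * 160 + 1.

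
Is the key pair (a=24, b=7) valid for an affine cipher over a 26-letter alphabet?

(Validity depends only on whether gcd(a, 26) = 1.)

Step 1: Compute gcd(24, 26).
Step 2: gcd(24, 26) = 2.
Since gcd = 2 != 1, 24 shares a common factor with 26, so it cannot be used.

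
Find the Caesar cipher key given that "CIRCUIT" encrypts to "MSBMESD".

Step 1: Compare first letters: C (position 2) -> M (position 12).
Step 2: Shift = (12 - 2) mod 26 = 10.
The shift value is 10.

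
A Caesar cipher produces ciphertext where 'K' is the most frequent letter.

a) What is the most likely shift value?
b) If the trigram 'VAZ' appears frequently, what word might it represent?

Step 1: In English, 'E' is the most frequent letter (12.7%).
Step 2: The most frequent ciphertext letter is 'K' (position 10).
Step 3: Shift = (10 - 4) mod 26 = 6.
Step 4: Decrypt 'VAZ' by shifting back 6:
  V -> P
  A -> U
  Z -> T
Step 5: 'VAZ' decrypts to 'PUT'.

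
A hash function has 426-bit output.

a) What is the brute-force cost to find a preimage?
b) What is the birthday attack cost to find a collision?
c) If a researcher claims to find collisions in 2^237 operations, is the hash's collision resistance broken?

Step 1: Preimage resistance requires brute-force of 2^426 operations.
Step 2: Collision resistance (birthday bound) = 2^(426/2) = 2^213.
Step 3: The claimed attack costs 2^237 operations.
Step 4: Since 2^237 >= 2^213, the claimed attack is no faster than the generic birthday attack, so this does not break collision resistance.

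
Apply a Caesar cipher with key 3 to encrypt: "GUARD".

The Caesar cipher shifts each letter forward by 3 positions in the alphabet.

Step 1: For each letter, shift forward by 3 positions (mod 26).
  G (position 6) -> position (6+3) mod 26 = 9 -> J
  U (position 20) -> position (20+3) mod 26 = 23 -> X
  A (position 0) -> position (0+3) mod 26 = 3 -> D
  R (position 17) -> position (17+3) mod 26 = 20 -> U
  D (position 3) -> position (3+3) mod 26 = 6 -> G
Result: JXDUG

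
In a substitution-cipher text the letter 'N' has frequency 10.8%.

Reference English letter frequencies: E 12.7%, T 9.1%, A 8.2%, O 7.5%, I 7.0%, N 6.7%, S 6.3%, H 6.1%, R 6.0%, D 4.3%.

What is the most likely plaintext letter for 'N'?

Step 1: The observed frequency is 10.8%.
Step 2: Compare with English frequencies:
  E: 12.7% (difference: 1.9%)
  T: 9.1% (difference: 1.7%) <-- closest
  A: 8.2% (difference: 2.6%)
  O: 7.5% (difference: 3.3%)
  I: 7.0% (difference: 3.8%)
  N: 6.7% (difference: 4.1%)
  S: 6.3% (difference: 4.5%)
  H: 6.1% (difference: 4.7%)
  R: 6.0% (difference: 4.8%)
  D: 4.3% (difference: 6.5%)
Step 3: 'N' most likely represents 'T' (frequency 9.1%).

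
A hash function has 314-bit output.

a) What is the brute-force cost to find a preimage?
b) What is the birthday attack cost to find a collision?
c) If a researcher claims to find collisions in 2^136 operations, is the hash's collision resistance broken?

Step 1: Preimage resistance requires brute-force of 2^314 operations.
Step 2: Collision resistance (birthday bound) = 2^(314/2) = 2^157.
Step 3: The claimed attack costs 2^136 operations.
Step 4: Since 2^136 < 2^157, the claimed attack beats the generic birthday bound, so collision resistance is broken.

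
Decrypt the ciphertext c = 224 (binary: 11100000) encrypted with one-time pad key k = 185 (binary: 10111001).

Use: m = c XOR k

Step 1: XOR ciphertext with key:
  Ciphertext: 11100000
  Key:        10111001
  XOR:        01011001
Step 2: Plaintext = 01011001 = 89 in decimal.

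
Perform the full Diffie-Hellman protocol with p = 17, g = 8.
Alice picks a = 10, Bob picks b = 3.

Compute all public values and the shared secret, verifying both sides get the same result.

Step 1: A = g^a mod p = 8^10 mod 17 = 13.
Step 2: B = g^b mod p = 8^3 mod 17 = 2.
Step 3: Alice computes s = B^a mod p = 2^10 mod 17 = 4.
Step 4: Bob computes s = A^b mod p = 13^3 mod 17 = 4.
Both sides agree: shared secret = 4.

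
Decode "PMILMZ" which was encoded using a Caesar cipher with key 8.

Step 1: Reverse the shift by subtracting 8 from each letter position.
  P (position 15) -> position (15-8) mod 26 = 7 -> H
  M (position 12) -> position (12-8) mod 26 = 4 -> E
  I (position 8) -> position (8-8) mod 26 = 0 -> A
  L (position 11) -> position (11-8) mod 26 = 3 -> D
  M (position 12) -> position (12-8) mod 26 = 4 -> E
  Z (position 25) -> position (25-8) mod 26 = 17 -> R
Decrypted message: HEADER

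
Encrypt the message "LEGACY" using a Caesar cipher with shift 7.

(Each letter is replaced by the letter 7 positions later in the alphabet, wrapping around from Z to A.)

Step 1: For each letter, shift forward by 7 positions (mod 26).
  L (position 11) -> position (11+7) mod 26 = 18 -> S
  E (position 4) -> position (4+7) mod 26 = 11 -> L
  G (position 6) -> position (6+7) mod 26 = 13 -> N
  A (position 0) -> position (0+7) mod 26 = 7 -> H
  C (position 2) -> position (2+7) mod 26 = 9 -> J
  Y (position 24) -> position (24+7) mod 26 = 5 -> F
Result: SLNHJF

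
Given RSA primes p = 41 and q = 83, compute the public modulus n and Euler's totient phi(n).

Step 1: n = p * q = 41 * 83 = 3403.
Step 2: phi(n) = (p-1)(q-1) = 40 * 82 = 3280.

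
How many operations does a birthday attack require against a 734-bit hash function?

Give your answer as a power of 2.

Step 1: The birthday paradox gives collision probability ~50% after sqrt(2^n) = 2^(n/2) hashes.
Step 2: For 734-bit output: 2^(734/2) = 2^367.
Step 3: Approximately 2^367 hash computations needed.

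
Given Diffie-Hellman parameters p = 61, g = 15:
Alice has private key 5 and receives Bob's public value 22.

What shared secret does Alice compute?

Step 1: s = B^a mod p = 22^5 mod 61.
  22^1 mod 61 = 22
  22^2 mod 61 = (22 * 22) mod 61 = 57
  22^3 mod 61 = (57 * 22) mod 61 = 34
  22^4 mod 61 = (34 * 22) mod 61 = 16
  22^5 mod 61 = (16 * 22) mod 61 = 47
Result: shared secret = 47.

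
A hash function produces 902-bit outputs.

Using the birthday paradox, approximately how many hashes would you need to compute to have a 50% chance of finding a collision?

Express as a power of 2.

Step 1: The birthday paradox gives collision probability ~50% after sqrt(2^n) = 2^(n/2) hashes.
Step 2: For 902-bit output: 2^(902/2) = 2^451.
Step 3: Approximately 2^451 hash computations needed.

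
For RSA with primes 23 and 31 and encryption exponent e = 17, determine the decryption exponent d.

Step 1: n = 23 * 31 = 713.
Step 2: phi(n) = 22 * 30 = 660.
Step 3: Find d such that 17 * d = 1 (mod 660).
Step 4: d = 17^(-1) mod 660 = 233.
Verification: 17 * 233 = 3961 = 6 * 660 + 1.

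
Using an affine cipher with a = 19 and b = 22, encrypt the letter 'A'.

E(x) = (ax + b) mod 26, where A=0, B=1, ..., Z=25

Step 1: Convert 'A' to number: x = 0.
Step 2: E(0) = (19 * 0 + 22) mod 26 = 22 mod 26 = 22.
Step 3: Convert 22 back to letter: W.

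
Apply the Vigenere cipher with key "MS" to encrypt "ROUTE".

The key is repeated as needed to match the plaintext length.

Step 1: Repeat key to match plaintext length:
  Plaintext: ROUTE
  Key:       MSMSM
Step 2: Encrypt each letter:
  R(17) + M(12) = (17+12) mod 26 = 3 = D
  O(14) + S(18) = (14+18) mod 26 = 6 = G
  U(20) + M(12) = (20+12) mod 26 = 6 = G
  T(19) + S(18) = (19+18) mod 26 = 11 = L
  E(4) + M(12) = (4+12) mod 26 = 16 = Q
Ciphertext: DGGLQ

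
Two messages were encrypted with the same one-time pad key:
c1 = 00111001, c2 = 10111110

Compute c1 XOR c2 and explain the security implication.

Step 1: c1 XOR c2 = (m1 XOR k) XOR (m2 XOR k).
Step 2: By XOR associativity/commutativity: = m1 XOR m2 XOR k XOR k = m1 XOR m2.
Step 3: 00111001 XOR 10111110 = 10000111 = 135.
Step 4: The key cancels out! An attacker learns m1 XOR m2 = 135, revealing the relationship between plaintexts.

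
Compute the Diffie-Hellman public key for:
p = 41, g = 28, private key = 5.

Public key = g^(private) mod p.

Step 1: A = g^a mod p = 28^5 mod 41.
  28^1 mod 41 = 28
  28^2 mod 41 = (28 * 28) mod 41 = 5
  28^3 mod 41 = (5 * 28) mod 41 = 17
  28^4 mod 41 = (17 * 28) mod 41 = 25
  28^5 mod 41 = (25 * 28) mod 41 = 3
Result: A = 3.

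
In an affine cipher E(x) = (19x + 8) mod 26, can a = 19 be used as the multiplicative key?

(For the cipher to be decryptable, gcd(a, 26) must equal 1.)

Step 1: Compute gcd(19, 26).
Step 2: gcd(19, 26) = 1.
Since gcd = 1, 19 is coprime with 26, so it is a valid key.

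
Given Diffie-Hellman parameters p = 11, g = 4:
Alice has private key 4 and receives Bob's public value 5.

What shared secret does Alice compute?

Step 1: s = B^a mod p = 5^4 mod 11.
  5^1 mod 11 = 5
  5^2 mod 11 = (5 * 5) mod 11 = 3
  5^3 mod 11 = (3 * 5) mod 11 = 4
  5^4 mod 11 = (4 * 5) mod 11 = 9
Result: shared secret = 9.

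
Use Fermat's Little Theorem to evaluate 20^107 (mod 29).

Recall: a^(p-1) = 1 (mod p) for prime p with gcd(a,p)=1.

Step 1: Since 29 is prime, by Fermat's Little Theorem: 20^28 = 1 (mod 29).
Step 2: Reduce exponent: 107 mod 28 = 23.
Step 3: So 20^107 = 20^23 (mod 29).
Step 4: 20^23 mod 29 = 23.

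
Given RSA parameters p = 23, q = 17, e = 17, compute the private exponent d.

Step 1: n = 23 * 17 = 391.
Step 2: phi(n) = 22 * 16 = 352.
Step 3: Find d such that 17 * d = 1 (mod 352).
Step 4: d = 17^(-1) mod 352 = 145.
Verification: 17 * 145 = 2465 = 7 * 352 + 1.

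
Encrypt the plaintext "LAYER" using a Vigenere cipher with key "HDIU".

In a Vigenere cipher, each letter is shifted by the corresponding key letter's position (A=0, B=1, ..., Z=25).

Step 1: Repeat key to match plaintext length:
  Plaintext: LAYER
  Key:       HDIUH
Step 2: Encrypt each letter:
  L(11) + H(7) = (11+7) mod 26 = 18 = S
  A(0) + D(3) = (0+3) mod 26 = 3 = D
  Y(24) + I(8) = (24+8) mod 26 = 6 = G
  E(4) + U(20) = (4+20) mod 26 = 24 = Y
  R(17) + H(7) = (17+7) mod 26 = 24 = Y
Ciphertext: SDGYY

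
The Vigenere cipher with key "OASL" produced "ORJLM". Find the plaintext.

Step 1: Extend key: OASLO
Step 2: Decrypt each letter (c - k) mod 26:
  O(14) - O(14) = (14-14) mod 26 = 0 = A
  R(17) - A(0) = (17-0) mod 26 = 17 = R
  J(9) - S(18) = (9-18) mod 26 = 17 = R
  L(11) - L(11) = (11-11) mod 26 = 0 = A
  M(12) - O(14) = (12-14) mod 26 = 24 = Y
Plaintext: ARRAY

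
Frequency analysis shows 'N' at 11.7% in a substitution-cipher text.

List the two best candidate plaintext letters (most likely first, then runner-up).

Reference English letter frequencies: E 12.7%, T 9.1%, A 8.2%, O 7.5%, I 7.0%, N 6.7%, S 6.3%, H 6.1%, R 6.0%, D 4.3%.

Step 1: Observed frequency of 'N' is 11.7%.
Step 2: Compute distances to each reference frequency and sort:
  E (12.7%): difference = 1.0% <-- BEST
  T (9.1%): difference = 2.6% <-- RUNNER-UP
  A (8.2%): difference = 3.5%
  O (7.5%): difference = 4.2%
  I (7.0%): difference = 4.7%
Step 3: Most likely is 'E' (12.7%, diff 1.0%); second most likely is 'T' (9.1%, diff 2.6%).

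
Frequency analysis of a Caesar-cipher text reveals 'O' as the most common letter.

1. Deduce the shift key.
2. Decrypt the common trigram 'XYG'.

Step 1: In English, 'E' is the most frequent letter (12.7%).
Step 2: The most frequent ciphertext letter is 'O' (position 14).
Step 3: Shift = (14 - 4) mod 26 = 10.
Step 4: Decrypt 'XYG' by shifting back 10:
  X -> N
  Y -> O
  G -> W
Step 5: 'XYG' decrypts to 'NOW'.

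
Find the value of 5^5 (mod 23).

Step 1: Compute 5^5 mod 23 step by step, reducing modulo 23 at each step.
  5^1 mod 23 = 5
  5^2 mod 23 = (5 * 5) mod 23 = 2
  5^3 mod 23 = (2 * 5) mod 23 = 10
  5^4 mod 23 = (10 * 5) mod 23 = 4
  5^5 mod 23 = (4 * 5) mod 23 = 20
Step 2: Result = 20.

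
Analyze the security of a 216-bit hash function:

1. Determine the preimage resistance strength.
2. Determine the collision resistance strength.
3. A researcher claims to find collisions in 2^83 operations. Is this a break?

Step 1: Preimage resistance requires brute-force of 2^216 operations.
Step 2: Collision resistance (birthday bound) = 2^(216/2) = 2^108.
Step 3: The claimed attack costs 2^83 operations.
Step 4: Since 2^83 < 2^108, the claimed attack beats the generic birthday bound, so collision resistance is broken.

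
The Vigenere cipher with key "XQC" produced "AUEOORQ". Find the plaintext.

Step 1: Extend key: XQCXQCX
Step 2: Decrypt each letter (c - k) mod 26:
  A(0) - X(23) = (0-23) mod 26 = 3 = D
  U(20) - Q(16) = (20-16) mod 26 = 4 = E
  E(4) - C(2) = (4-2) mod 26 = 2 = C
  O(14) - X(23) = (14-23) mod 26 = 17 = R
  O(14) - Q(16) = (14-16) mod 26 = 24 = Y
  R(17) - C(2) = (17-2) mod 26 = 15 = P
  Q(16) - X(23) = (16-23) mod 26 = 19 = T
Plaintext: DECRYPT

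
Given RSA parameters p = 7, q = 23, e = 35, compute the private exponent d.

Step 1: n = 7 * 23 = 161.
Step 2: phi(n) = 6 * 22 = 132.
Step 3: Find d such that 35 * d = 1 (mod 132).
Step 4: d = 35^(-1) mod 132 = 83.
Verification: 35 * 83 = 2905 = 22 * 132 + 1.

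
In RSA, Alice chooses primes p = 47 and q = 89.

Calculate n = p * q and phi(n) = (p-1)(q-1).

Step 1: n = p * q = 47 * 89 = 4183.
Step 2: phi(n) = (p-1)(q-1) = 46 * 88 = 4048.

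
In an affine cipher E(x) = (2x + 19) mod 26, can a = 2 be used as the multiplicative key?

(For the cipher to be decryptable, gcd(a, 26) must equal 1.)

Step 1: Compute gcd(2, 26).
Step 2: gcd(2, 26) = 2.
Since gcd = 2 != 1, 2 shares a common factor with 26, so it cannot be used.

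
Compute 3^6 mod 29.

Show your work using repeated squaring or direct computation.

Step 1: Compute 3^6 mod 29 step by step, reducing modulo 29 at each step.
  3^1 mod 29 = 3
  3^2 mod 29 = (3 * 3) mod 29 = 9
  3^3 mod 29 = (9 * 3) mod 29 = 27
  3^4 mod 29 = (27 * 3) mod 29 = 23
  3^5 mod 29 = (23 * 3) mod 29 = 11
  3^6 mod 29 = (11 * 3) mod 29 = 4
Step 2: Result = 4.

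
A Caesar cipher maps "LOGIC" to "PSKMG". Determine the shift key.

Step 1: Compare first letters: L (position 11) -> P (position 15).
Step 2: Shift = (15 - 11) mod 26 = 4.
The shift value is 4.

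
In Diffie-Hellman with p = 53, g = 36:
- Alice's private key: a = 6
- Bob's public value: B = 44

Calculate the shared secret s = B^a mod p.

Step 1: s = B^a mod p = 44^6 mod 53.
  44^1 mod 53 = 44
  44^2 mod 53 = (44 * 44) mod 53 = 28
  44^3 mod 53 = (28 * 44) mod 53 = 13
  44^4 mod 53 = (13 * 44) mod 53 = 42
  44^5 mod 53 = (42 * 44) mod 53 = 46
  44^6 mod 53 = (46 * 44) mod 53 = 10
Result: shared secret = 10.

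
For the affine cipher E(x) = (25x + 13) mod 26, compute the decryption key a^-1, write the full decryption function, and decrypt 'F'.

Step 1: Find a^-1, the modular inverse of 25 mod 26.
Step 2: We need 25 * a^-1 = 1 (mod 26).
Step 3: 25 * 25 = 625 = 24 * 26 + 1, so a^-1 = 25.
Step 4: D(y) = 25(y - 13) mod 26.
Step 5: Apply to 'F' (y = 5): D(5) = 25 * (5 - 13) mod 26 = 25 * -8 mod 26 = 8 -> 'I'.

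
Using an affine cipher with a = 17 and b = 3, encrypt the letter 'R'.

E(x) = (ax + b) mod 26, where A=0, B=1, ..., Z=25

Step 1: Convert 'R' to number: x = 17.
Step 2: E(17) = (17 * 17 + 3) mod 26 = 292 mod 26 = 6.
Step 3: Convert 6 back to letter: G.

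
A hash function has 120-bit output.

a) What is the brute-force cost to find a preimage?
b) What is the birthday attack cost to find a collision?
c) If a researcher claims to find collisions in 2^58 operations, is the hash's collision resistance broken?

Step 1: Preimage resistance requires brute-force of 2^120 operations.
Step 2: Collision resistance (birthday bound) = 2^(120/2) = 2^60.
Step 3: The claimed attack costs 2^58 operations.
Step 4: Since 2^58 < 2^60, the claimed attack beats the generic birthday bound, so collision resistance is broken.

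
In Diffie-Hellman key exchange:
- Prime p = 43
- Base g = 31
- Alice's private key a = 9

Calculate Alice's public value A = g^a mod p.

Step 1: A = g^a mod p = 31^9 mod 43.
  31^1 mod 43 = 31
  31^2 mod 43 = (31 * 31) mod 43 = 15
  31^3 mod 43 = (15 * 31) mod 43 = 35
  31^4 mod 43 = (35 * 31) mod 43 = 10
  31^5 mod 43 = (10 * 31) mod 43 = 9
  31^6 mod 43 = (9 * 31) mod 43 = 21
  31^7 mod 43 = (21 * 31) mod 43 = 6
  31^8 mod 43 = (6 * 31) mod 43 = 14
  31^9 mod 43 = (14 * 31) mod 43 = 4
Result: A = 4.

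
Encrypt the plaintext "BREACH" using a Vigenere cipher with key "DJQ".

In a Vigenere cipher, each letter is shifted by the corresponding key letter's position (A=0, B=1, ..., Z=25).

Step 1: Repeat key to match plaintext length:
  Plaintext: BREACH
  Key:       DJQDJQ
Step 2: Encrypt each letter:
  B(1) + D(3) = (1+3) mod 26 = 4 = E
  R(17) + J(9) = (17+9) mod 26 = 0 = A
  E(4) + Q(16) = (4+16) mod 26 = 20 = U
  A(0) + D(3) = (0+3) mod 26 = 3 = D
  C(2) + J(9) = (2+9) mod 26 = 11 = L
  H(7) + Q(16) = (7+16) mod 26 = 23 = X
Ciphertext: EAUDLX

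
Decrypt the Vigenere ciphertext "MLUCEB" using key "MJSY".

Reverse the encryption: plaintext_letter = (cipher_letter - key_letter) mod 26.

Step 1: Extend key: MJSYMJ
Step 2: Decrypt each letter (c - k) mod 26:
  M(12) - M(12) = (12-12) mod 26 = 0 = A
  L(11) - J(9) = (11-9) mod 26 = 2 = C
  U(20) - S(18) = (20-18) mod 26 = 2 = C
  C(2) - Y(24) = (2-24) mod 26 = 4 = E
  E(4) - M(12) = (4-12) mod 26 = 18 = S
  B(1) - J(9) = (1-9) mod 26 = 18 = S
Plaintext: ACCESS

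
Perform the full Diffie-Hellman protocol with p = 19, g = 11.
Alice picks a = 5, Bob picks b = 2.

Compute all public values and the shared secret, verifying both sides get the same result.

Step 1: A = g^a mod p = 11^5 mod 19 = 7.
Step 2: B = g^b mod p = 11^2 mod 19 = 7.
Step 3: Alice computes s = B^a mod p = 7^5 mod 19 = 11.
Step 4: Bob computes s = A^b mod p = 7^2 mod 19 = 11.
Both sides agree: shared secret = 11.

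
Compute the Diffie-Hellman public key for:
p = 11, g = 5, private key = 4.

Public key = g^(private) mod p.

Step 1: A = g^a mod p = 5^4 mod 11.
  5^1 mod 11 = 5
  5^2 mod 11 = (5 * 5) mod 11 = 3
  5^3 mod 11 = (3 * 5) mod 11 = 4
  5^4 mod 11 = (4 * 5) mod 11 = 9
Result: A = 9.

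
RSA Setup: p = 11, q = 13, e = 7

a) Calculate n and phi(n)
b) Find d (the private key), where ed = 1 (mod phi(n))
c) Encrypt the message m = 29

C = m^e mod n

Step 1: n = 11 * 13 = 143.
Step 2: phi(n) = (11-1)(13-1) = 10 * 12 = 120.
Step 3: Find d = 7^(-1) mod 120 = 103.
  Verify: 7 * 103 = 721 = 1 (mod 120).
Step 4: C = 29^7 mod 143 = 94.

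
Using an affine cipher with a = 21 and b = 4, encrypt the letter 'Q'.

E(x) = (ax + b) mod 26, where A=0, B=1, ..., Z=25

Step 1: Convert 'Q' to number: x = 16.
Step 2: E(16) = (21 * 16 + 4) mod 26 = 340 mod 26 = 2.
Step 3: Convert 2 back to letter: C.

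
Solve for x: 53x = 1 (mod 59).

Step 1: We need x such that 53 * x = 1 (mod 59).
Step 2: Using the extended Euclidean algorithm or trial:
  53 * 49 = 2597 = 44 * 59 + 1.
Step 3: Since 2597 mod 59 = 1, the inverse is x = 49.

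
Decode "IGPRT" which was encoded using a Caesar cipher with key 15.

Step 1: Reverse the shift by subtracting 15 from each letter position.
  I (position 8) -> position (8-15) mod 26 = 19 -> T
  G (position 6) -> position (6-15) mod 26 = 17 -> R
  P (position 15) -> position (15-15) mod 26 = 0 -> A
  R (position 17) -> position (17-15) mod 26 = 2 -> C
  T (position 19) -> position (19-15) mod 26 = 4 -> E
Decrypted message: TRACE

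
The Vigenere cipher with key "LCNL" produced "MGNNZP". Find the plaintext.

Step 1: Extend key: LCNLLC
Step 2: Decrypt each letter (c - k) mod 26:
  M(12) - L(11) = (12-11) mod 26 = 1 = B
  G(6) - C(2) = (6-2) mod 26 = 4 = E
  N(13) - N(13) = (13-13) mod 26 = 0 = A
  N(13) - L(11) = (13-11) mod 26 = 2 = C
  Z(25) - L(11) = (25-11) mod 26 = 14 = O
  P(15) - C(2) = (15-2) mod 26 = 13 = N
Plaintext: BEACON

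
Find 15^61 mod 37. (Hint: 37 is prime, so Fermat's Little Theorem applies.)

Step 1: Since 37 is prime, by Fermat's Little Theorem: 15^36 = 1 (mod 37).
Step 2: Reduce exponent: 61 mod 36 = 25.
Step 3: So 15^61 = 15^25 (mod 37).
Step 4: 15^25 mod 37 = 2.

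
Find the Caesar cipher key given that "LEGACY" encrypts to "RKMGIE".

Step 1: Compare first letters: L (position 11) -> R (position 17).
Step 2: Shift = (17 - 11) mod 26 = 6.
The shift value is 6.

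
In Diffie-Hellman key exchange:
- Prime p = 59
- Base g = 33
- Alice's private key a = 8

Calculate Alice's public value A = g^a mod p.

Step 1: A = g^a mod p = 33^8 mod 59.
  33^1 mod 59 = 33
  33^2 mod 59 = (33 * 33) mod 59 = 27
  33^3 mod 59 = (27 * 33) mod 59 = 6
  33^4 mod 59 = (6 * 33) mod 59 = 21
  33^5 mod 59 = (21 * 33) mod 59 = 44
  33^6 mod 59 = (44 * 33) mod 59 = 36
  33^7 mod 59 = (36 * 33) mod 59 = 8
  33^8 mod 59 = (8 * 33) mod 59 = 28
Result: A = 28.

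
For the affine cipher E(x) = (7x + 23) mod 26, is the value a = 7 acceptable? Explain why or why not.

Step 1: Compute gcd(7, 26).
Step 2: gcd(7, 26) = 1.
Since gcd = 1, 7 is coprime with 26, so it is a valid key.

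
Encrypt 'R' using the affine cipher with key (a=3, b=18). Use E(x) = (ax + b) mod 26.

Step 1: Convert 'R' to number: x = 17.
Step 2: E(17) = (3 * 17 + 18) mod 26 = 69 mod 26 = 17.
Step 3: Convert 17 back to letter: R.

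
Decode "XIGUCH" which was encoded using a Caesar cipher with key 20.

Step 1: Reverse the shift by subtracting 20 from each letter position.
  X (position 23) -> position (23-20) mod 26 = 3 -> D
  I (position 8) -> position (8-20) mod 26 = 14 -> O
  G (position 6) -> position (6-20) mod 26 = 12 -> M
  U (position 20) -> position (20-20) mod 26 = 0 -> A
  C (position 2) -> position (2-20) mod 26 = 8 -> I
  H (position 7) -> position (7-20) mod 26 = 13 -> N
Decrypted message: DOMAIN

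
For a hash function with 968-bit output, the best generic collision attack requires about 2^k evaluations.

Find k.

Step 1: The hash has a 968-bit output.
Step 2: Collision resistance means it should be infeasible to find any x != y with h(x) = h(y).
By the birthday bound, a generic collision search succeeds after about sqrt(2^968) = 2^(968/2) = 2^484 evaluations.
Step 3: Security level = 484 bits.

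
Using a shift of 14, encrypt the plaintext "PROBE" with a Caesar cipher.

Step 1: For each letter, shift forward by 14 positions (mod 26).
  P (position 15) -> position (15+14) mod 26 = 3 -> D
  R (position 17) -> position (17+14) mod 26 = 5 -> F
  O (position 14) -> position (14+14) mod 26 = 2 -> C
  B (position 1) -> position (1+14) mod 26 = 15 -> P
  E (position 4) -> position (4+14) mod 26 = 18 -> S
Result: DFCPS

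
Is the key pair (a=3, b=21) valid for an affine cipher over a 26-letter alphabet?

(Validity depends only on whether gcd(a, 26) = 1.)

Step 1: Compute gcd(3, 26).
Step 2: gcd(3, 26) = 1.
Since gcd = 1, 3 is coprime with 26, so it is a valid key.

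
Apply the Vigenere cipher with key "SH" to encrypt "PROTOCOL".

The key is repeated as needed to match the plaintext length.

Step 1: Repeat key to match plaintext length:
  Plaintext: PROTOCOL
  Key:       SHSHSHSH
Step 2: Encrypt each letter:
  P(15) + S(18) = (15+18) mod 26 = 7 = H
  R(17) + H(7) = (17+7) mod 26 = 24 = Y
  O(14) + S(18) = (14+18) mod 26 = 6 = G
  T(19) + H(7) = (19+7) mod 26 = 0 = A
  O(14) + S(18) = (14+18) mod 26 = 6 = G
  C(2) + H(7) = (2+7) mod 26 = 9 = J
  O(14) + S(18) = (14+18) mod 26 = 6 = G
  L(11) + H(7) = (11+7) mod 26 = 18 = S
Ciphertext: HYGAGJGS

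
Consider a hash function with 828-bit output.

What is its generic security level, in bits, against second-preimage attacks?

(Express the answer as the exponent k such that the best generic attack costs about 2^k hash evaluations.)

Step 1: The hash has a 828-bit output.
Step 2: Second-preimage resistance means: given a specific input x, it should be infeasible to find a different y with h(y) = h(x).
With a 828-bit output, a generic search for a second preimage costs about 2^828 evaluations (each trial matches the fixed target with probability 2^-828).
Step 3: Security level = 828 bits.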